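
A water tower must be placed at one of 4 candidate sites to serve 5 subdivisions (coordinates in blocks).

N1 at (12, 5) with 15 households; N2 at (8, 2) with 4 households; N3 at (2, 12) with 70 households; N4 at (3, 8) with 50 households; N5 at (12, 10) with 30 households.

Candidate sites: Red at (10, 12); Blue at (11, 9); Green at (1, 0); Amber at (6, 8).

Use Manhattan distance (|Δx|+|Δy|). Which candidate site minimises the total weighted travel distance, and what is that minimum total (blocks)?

Amber, total 1117 blocks

Total weighted distance at each candidate:
  Red (10, 12): total = 1413
  Blue (11, 9): total = 1465
  Green (1, 0): total = 2316
  Amber (6, 8): total = 1117
Minimum is at Amber with total 1117 blocks.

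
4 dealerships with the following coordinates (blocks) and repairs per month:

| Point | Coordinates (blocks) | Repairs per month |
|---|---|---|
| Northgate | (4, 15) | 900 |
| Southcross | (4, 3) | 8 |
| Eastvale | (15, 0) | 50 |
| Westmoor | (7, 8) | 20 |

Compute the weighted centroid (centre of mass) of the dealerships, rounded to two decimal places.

The minimiser of Σwᵢ‖p−pᵢ‖² is the weighted centroid p* = (Σwᵢpᵢ)/(Σwᵢ).
Σwᵢ = 978.
Σwᵢxᵢ = 900·4 + 8·4 + 50·15 + 20·7 = 4522.
Σwᵢyᵢ = 900·15 + 8·3 + 50·0 + 20·8 = 13684.
x* = 4522/978 = 4.62, y* = 13684/978 = 13.99.

(4.62, 13.99)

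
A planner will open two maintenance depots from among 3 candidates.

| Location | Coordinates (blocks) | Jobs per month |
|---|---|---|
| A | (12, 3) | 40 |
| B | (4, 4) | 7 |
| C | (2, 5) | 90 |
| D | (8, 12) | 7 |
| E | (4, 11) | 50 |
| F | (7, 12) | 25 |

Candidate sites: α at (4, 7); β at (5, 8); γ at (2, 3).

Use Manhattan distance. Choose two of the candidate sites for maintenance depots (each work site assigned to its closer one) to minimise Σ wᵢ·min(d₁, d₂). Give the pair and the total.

{β, γ}, total 1000

Evaluate every pair (each demand assigned to the nearer of the two):
  {β, γ}: total = 1000
  {α, γ}: total = 1064
  {α, β}: total = 1260
Best pair: {β, γ} with total 1000.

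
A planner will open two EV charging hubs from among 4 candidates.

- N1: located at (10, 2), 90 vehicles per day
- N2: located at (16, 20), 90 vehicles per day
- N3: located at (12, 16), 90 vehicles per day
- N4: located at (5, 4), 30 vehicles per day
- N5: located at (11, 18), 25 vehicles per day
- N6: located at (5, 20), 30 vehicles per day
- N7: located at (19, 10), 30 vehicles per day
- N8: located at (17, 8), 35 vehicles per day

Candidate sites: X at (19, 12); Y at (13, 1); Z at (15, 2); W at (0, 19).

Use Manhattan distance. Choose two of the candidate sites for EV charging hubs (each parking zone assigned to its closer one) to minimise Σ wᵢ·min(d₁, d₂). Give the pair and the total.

{X, Y}, total 3950

Evaluate every pair (each demand assigned to the nearer of the two):
  {X, Y}: total = 3950
  {X, Z}: total = 4070
  {Z, W}: total = 4810
  {Y, W}: total = 4885
  {X, W}: total = 5040
  {Y, Z}: total = 5765
Best pair: {X, Y} with total 3950.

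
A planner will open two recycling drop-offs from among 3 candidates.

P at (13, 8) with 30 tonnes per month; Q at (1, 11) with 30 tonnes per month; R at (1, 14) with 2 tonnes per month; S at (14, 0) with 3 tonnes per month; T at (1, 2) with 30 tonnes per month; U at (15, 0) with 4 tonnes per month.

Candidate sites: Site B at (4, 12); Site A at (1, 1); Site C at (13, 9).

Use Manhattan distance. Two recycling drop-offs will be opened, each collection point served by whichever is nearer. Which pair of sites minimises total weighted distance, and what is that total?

{Site A, Site C}, total 460

Evaluate every pair (each demand assigned to the nearer of the two):
  {Site A, Site C}: total = 460
  {Site B, Site C}: total = 624
  {Site B, Site A}: total = 652
Best pair: {Site A, Site C} with total 460.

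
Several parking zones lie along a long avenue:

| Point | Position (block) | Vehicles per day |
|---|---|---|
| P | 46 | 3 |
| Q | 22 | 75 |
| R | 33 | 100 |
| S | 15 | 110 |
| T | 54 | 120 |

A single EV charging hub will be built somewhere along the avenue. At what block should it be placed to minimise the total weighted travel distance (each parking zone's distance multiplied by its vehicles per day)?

For a sum of weighted absolute distances on a line, the optimum is the weighted median (not the mean). Total weight W = 408; half-weight = 204.
Sort by position and accumulate weight:
  block 15 (S, w=110) → cum 110
  block 22 (Q, w=75) → cum 185
  block 33 (R, w=100) → cum 285  ≥ 204 → median here
  block 46 (P, w=3) → cum 288
  block 54 (T, w=120) → cum 408
Optimal location: block 33.

x = 33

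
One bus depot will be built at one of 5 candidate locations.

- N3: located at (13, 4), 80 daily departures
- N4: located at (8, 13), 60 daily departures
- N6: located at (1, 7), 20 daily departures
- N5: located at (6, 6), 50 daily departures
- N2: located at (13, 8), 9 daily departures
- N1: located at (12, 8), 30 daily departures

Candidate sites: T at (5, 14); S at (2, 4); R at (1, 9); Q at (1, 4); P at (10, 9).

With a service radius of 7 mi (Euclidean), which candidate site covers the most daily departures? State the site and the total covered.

P, covering 229

Coverage radius r = 7 mi; a point is covered iff (Δx)²+(Δy)² ≤ 7² = 49.
  T (5, 14): covers {N4} → 60
  S (2, 4): covers {N6, N5} → 70
  R (1, 9): covers {N6, N5} → 70
  Q (1, 4): covers {N6, N5} → 70
  P (10, 9): covers {N3, N4, N5, N2, N1} → 229
Maximum coverage at P: 229 daily departures.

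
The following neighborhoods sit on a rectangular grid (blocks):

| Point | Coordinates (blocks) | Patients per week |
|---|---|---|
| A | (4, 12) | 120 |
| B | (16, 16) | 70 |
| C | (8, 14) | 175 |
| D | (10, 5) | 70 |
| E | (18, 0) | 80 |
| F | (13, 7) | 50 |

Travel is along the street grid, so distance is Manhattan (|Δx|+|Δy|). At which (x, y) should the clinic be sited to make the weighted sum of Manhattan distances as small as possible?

Manhattan distance separates: Σwᵢ(|x−xᵢ|+|y−yᵢ|) = Σwᵢ|x−xᵢ| + Σwᵢ|y−yᵢ|, so x and y are optimised independently as 1-D weighted medians.
Total weight W = 565; half = 282.5.
x-coordinate, sorted with cumulative weight:
  x=4 (A, w=120) cum 120
  x=8 (C, w=175) cum 295  ← median
  x=10 (D, w=70) cum 365
  x=13 (F, w=50) cum 415
  x=16 (B, w=70) cum 485
  x=18 (E, w=80) cum 565
⇒ x* = 8
y-coordinate, sorted with cumulative weight:
  y=0 (E, w=80) cum 80
  y=5 (D, w=70) cum 150
  y=7 (F, w=50) cum 200
  y=12 (A, w=120) cum 320  ← median
  y=14 (C, w=175) cum 495
  y=16 (B, w=70) cum 565
⇒ y* = 12

(8, 12)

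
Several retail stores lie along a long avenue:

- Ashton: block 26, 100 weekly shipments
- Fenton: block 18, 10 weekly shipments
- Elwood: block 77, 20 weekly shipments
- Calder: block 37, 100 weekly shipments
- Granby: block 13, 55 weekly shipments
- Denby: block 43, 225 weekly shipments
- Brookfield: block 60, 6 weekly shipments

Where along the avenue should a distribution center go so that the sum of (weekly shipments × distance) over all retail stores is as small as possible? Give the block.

For a sum of weighted absolute distances on a line, the optimum is the weighted median (not the mean). Total weight W = 516; half-weight = 258.
Sort by position and accumulate weight:
  block 13 (Granby, w=55) → cum 55
  block 18 (Fenton, w=10) → cum 65
  block 26 (Ashton, w=100) → cum 165
  block 37 (Calder, w=100) → cum 265  ≥ 258 → median here
  block 43 (Denby, w=225) → cum 490
  block 60 (Brookfield, w=6) → cum 496
  block 77 (Elwood, w=20) → cum 516
Optimal location: block 37.

x = 37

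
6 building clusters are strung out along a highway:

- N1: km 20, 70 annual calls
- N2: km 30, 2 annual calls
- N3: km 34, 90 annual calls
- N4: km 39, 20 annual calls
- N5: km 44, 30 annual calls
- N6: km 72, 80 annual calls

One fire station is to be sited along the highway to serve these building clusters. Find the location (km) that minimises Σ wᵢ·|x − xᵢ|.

x = 34

For a sum of weighted absolute distances on a line, the optimum is the weighted median (not the mean). Total weight W = 292; half-weight = 146.
Sort by position and accumulate weight:
  km 20 (N1, w=70) → cum 70
  km 30 (N2, w=2) → cum 72
  km 34 (N3, w=90) → cum 162  ≥ 146 → median here
  km 39 (N4, w=20) → cum 182
  km 44 (N5, w=30) → cum 212
  km 72 (N6, w=80) → cum 292
Optimal location: km 34.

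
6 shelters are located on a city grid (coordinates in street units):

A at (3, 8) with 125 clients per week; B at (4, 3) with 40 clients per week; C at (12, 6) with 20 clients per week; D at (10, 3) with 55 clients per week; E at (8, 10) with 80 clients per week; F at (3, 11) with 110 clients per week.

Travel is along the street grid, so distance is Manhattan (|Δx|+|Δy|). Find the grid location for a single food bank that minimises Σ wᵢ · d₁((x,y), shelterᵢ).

(3, 8)

Manhattan distance separates: Σwᵢ(|x−xᵢ|+|y−yᵢ|) = Σwᵢ|x−xᵢ| + Σwᵢ|y−yᵢ|, so x and y are optimised independently as 1-D weighted medians.
Total weight W = 430; half = 215.
x-coordinate, sorted with cumulative weight:
  x=3 (A, w=125) cum 125
  x=3 (F, w=110) cum 235  ← median
  x=4 (B, w=40) cum 275
  x=8 (E, w=80) cum 355
  x=10 (D, w=55) cum 410
  x=12 (C, w=20) cum 430
⇒ x* = 3
y-coordinate, sorted with cumulative weight:
  y=3 (B, w=40) cum 40
  y=3 (D, w=55) cum 95
  y=6 (C, w=20) cum 115
  y=8 (A, w=125) cum 240  ← median
  y=10 (E, w=80) cum 320
  y=11 (F, w=110) cum 430
⇒ y* = 8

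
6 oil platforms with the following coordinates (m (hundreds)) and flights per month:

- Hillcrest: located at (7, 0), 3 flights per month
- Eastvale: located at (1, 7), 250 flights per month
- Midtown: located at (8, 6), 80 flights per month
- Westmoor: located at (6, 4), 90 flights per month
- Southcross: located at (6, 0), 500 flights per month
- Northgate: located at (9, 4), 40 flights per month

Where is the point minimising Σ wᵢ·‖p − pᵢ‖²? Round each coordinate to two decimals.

The minimiser of Σwᵢ‖p−pᵢ‖² is the weighted centroid p* = (Σwᵢpᵢ)/(Σwᵢ).
Σwᵢ = 963.
Σwᵢxᵢ = 3·7 + 250·1 + 80·8 + 90·6 + 500·6 + 40·9 = 4811.
Σwᵢyᵢ = 3·0 + 250·7 + 80·6 + 90·4 + 500·0 + 40·4 = 2750.
x* = 4811/963 = 5.00, y* = 2750/963 = 2.86.

(5.00, 2.86)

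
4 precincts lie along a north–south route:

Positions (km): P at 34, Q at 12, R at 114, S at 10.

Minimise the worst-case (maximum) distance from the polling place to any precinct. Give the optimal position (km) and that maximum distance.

location 62, max distance 52

The 1-center on a line is the midpoint of the two extreme points: leftmost at 10, rightmost at 114.
Optimal location = (10 + 114)/2 = 62; maximum distance = (114 − 10)/2 = 52.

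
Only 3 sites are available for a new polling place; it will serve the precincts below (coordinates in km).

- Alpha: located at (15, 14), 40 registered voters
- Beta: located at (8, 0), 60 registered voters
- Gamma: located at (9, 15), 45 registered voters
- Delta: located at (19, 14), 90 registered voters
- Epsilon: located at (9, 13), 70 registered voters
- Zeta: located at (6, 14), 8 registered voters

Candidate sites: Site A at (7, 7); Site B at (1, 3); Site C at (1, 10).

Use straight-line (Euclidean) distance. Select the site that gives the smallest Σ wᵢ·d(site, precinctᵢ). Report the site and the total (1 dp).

Site A, total 2970.2 km

Total weighted distance at each candidate:
  Site A (7, 7): total = 2970.2
  Site B (1, 3): total = 4709.8
  Site C (1, 10): total = 4048.2
Minimum is at Site A with total 2970.2 km.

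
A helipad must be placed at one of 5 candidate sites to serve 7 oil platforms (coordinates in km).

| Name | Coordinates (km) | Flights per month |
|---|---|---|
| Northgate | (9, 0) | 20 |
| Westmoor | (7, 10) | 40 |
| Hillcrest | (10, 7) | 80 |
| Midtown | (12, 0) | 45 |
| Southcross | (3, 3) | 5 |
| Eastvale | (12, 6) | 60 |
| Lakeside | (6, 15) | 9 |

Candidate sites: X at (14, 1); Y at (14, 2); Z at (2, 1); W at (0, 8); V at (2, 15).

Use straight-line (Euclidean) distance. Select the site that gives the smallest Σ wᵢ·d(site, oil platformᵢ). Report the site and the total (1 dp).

Total weighted distance at each candidate:
  X (14, 1): total = 1759.7
  Y (14, 2): total = 1633.4
  Z (2, 1): total = 2618.5
  W (0, 8): total = 2827.1
  V (2, 15): total = 3233.7
Minimum is at Y with total 1633.4 km.

Y, total 1633.4 km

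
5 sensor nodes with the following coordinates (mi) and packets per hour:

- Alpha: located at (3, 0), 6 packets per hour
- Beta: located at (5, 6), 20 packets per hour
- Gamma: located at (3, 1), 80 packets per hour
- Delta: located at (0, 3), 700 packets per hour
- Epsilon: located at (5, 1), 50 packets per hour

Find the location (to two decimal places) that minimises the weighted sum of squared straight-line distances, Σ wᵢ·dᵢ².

The minimiser of Σwᵢ‖p−pᵢ‖² is the weighted centroid p* = (Σwᵢpᵢ)/(Σwᵢ).
Σwᵢ = 856.
Σwᵢxᵢ = 6·3 + 20·5 + 80·3 + 700·0 + 50·5 = 608.
Σwᵢyᵢ = 6·0 + 20·6 + 80·1 + 700·3 + 50·1 = 2350.
x* = 608/856 = 0.71, y* = 2350/856 = 2.75.

(0.71, 2.75)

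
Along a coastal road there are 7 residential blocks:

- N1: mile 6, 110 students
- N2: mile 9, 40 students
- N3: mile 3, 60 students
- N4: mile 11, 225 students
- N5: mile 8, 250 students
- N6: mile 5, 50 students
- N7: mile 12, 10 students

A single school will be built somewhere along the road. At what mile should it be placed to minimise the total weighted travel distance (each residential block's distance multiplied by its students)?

x = 8

For a sum of weighted absolute distances on a line, the optimum is the weighted median (not the mean). Total weight W = 745; half-weight = 372.5.
Sort by position and accumulate weight:
  mile 3 (N3, w=60) → cum 60
  mile 5 (N6, w=50) → cum 110
  mile 6 (N1, w=110) → cum 220
  mile 8 (N5, w=250) → cum 470  ≥ 372.5 → median here
  mile 9 (N2, w=40) → cum 510
  mile 11 (N4, w=225) → cum 735
  mile 12 (N7, w=10) → cum 745
Optimal location: mile 8.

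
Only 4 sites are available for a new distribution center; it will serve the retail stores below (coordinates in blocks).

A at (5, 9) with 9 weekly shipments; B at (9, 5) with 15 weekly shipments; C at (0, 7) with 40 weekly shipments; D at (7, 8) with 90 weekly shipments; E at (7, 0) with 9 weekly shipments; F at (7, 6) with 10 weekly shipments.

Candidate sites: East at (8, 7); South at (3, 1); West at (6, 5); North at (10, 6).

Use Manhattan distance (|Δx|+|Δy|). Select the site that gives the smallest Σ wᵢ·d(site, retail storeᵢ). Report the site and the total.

East, total 682 blocks

Total weighted distance at each candidate:
  East (8, 7): total = 682
  South (3, 1): total = 1725
  West (6, 5): total = 844
  North (10, 6): total = 1103
Minimum is at East with total 682 blocks.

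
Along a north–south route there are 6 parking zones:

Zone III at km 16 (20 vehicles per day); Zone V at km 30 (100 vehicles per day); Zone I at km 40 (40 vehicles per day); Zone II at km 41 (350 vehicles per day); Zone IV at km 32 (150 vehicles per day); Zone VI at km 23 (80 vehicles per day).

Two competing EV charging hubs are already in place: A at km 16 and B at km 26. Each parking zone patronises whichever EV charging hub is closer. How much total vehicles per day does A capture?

20

The indifferent point is the midpoint (16+26)/2 = 21; parking zones left of it (closer to A at 16) go to A, those right go to B.
  Zone III at 16 (w=20) → A
  Zone VI at 23 (w=80) → B
  Zone V at 30 (w=100) → B
  Zone IV at 32 (w=150) → B
  Zone I at 40 (w=40) → B
  Zone II at 41 (w=350) → B
A captures 20; B captures 720.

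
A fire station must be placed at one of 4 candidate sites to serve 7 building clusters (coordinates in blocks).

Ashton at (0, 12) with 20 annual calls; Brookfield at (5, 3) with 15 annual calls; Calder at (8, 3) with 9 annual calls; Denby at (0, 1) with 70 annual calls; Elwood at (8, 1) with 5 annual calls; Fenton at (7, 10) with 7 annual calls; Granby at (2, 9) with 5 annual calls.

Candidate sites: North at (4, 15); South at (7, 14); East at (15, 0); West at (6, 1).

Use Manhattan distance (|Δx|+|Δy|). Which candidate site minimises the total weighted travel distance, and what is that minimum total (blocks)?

West, total 981 blocks

Total weighted distance at each candidate:
  North (4, 15): total = 1925
  South (7, 14): total = 2031
  East (15, 0): total = 2221
  West (6, 1): total = 981
Minimum is at West with total 981 blocks.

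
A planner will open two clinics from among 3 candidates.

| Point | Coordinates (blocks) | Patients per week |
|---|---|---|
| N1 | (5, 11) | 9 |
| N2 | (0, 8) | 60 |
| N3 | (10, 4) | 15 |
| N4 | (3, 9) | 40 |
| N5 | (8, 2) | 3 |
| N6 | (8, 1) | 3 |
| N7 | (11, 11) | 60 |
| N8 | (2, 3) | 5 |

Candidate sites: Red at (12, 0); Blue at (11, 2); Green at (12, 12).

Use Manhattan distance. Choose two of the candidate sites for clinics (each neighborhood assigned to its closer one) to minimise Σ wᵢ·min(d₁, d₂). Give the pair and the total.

Evaluate every pair (each demand assigned to the nearer of the two):
  {Blue, Green}: total = 1748
  {Red, Green}: total = 1820
  {Red, Blue}: total = 2411
Best pair: {Blue, Green} with total 1748.

{Blue, Green}, total 1748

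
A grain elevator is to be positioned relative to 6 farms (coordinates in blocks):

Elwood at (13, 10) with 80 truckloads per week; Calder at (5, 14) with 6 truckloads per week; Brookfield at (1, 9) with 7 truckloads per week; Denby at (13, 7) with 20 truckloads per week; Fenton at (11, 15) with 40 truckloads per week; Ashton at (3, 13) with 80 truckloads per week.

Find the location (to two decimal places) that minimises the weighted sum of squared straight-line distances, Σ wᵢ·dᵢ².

(8.66, 11.70)

The minimiser of Σwᵢ‖p−pᵢ‖² is the weighted centroid p* = (Σwᵢpᵢ)/(Σwᵢ).
Σwᵢ = 233.
Σwᵢxᵢ = 80·13 + 6·5 + 7·1 + 20·13 + 40·11 + 80·3 = 2017.
Σwᵢyᵢ = 80·10 + 6·14 + 7·9 + 20·7 + 40·15 + 80·13 = 2727.
x* = 2017/233 = 8.66, y* = 2727/233 = 11.70.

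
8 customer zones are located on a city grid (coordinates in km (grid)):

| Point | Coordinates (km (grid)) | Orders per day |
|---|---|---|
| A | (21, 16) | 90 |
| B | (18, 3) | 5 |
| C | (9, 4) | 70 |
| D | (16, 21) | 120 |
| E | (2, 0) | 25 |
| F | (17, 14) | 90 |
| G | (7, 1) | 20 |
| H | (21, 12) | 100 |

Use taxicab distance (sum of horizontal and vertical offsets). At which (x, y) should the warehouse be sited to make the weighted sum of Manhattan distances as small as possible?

Manhattan distance separates: Σwᵢ(|x−xᵢ|+|y−yᵢ|) = Σwᵢ|x−xᵢ| + Σwᵢ|y−yᵢ|, so x and y are optimised independently as 1-D weighted medians.
Total weight W = 520; half = 260.
x-coordinate, sorted with cumulative weight:
  x=2 (E, w=25) cum 25
  x=7 (G, w=20) cum 45
  x=9 (C, w=70) cum 115
  x=16 (D, w=120) cum 235
  x=17 (F, w=90) cum 325  ← median
  x=18 (B, w=5) cum 330
  x=21 (A, w=90) cum 420
  x=21 (H, w=100) cum 520
⇒ x* = 17
y-coordinate, sorted with cumulative weight:
  y=0 (E, w=25) cum 25
  y=1 (G, w=20) cum 45
  y=3 (B, w=5) cum 50
  y=4 (C, w=70) cum 120
  y=12 (H, w=100) cum 220
  y=14 (F, w=90) cum 310  ← median
  y=16 (A, w=90) cum 400
  y=21 (D, w=120) cum 520
⇒ y* = 14

(17, 14)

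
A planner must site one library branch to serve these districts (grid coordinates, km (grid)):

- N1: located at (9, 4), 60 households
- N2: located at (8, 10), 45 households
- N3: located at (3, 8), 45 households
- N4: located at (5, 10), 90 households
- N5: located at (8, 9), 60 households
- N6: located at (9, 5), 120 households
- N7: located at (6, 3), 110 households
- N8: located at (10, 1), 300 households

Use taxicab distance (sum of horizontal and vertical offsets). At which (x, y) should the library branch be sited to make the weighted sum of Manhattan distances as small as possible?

Manhattan distance separates: Σwᵢ(|x−xᵢ|+|y−yᵢ|) = Σwᵢ|x−xᵢ| + Σwᵢ|y−yᵢ|, so x and y are optimised independently as 1-D weighted medians.
Total weight W = 830; half = 415.
x-coordinate, sorted with cumulative weight:
  x=3 (N3, w=45) cum 45
  x=5 (N4, w=90) cum 135
  x=6 (N7, w=110) cum 245
  x=8 (N2, w=45) cum 290
  x=8 (N5, w=60) cum 350
  x=9 (N1, w=60) cum 410
  x=9 (N6, w=120) cum 530  ← median
  x=10 (N8, w=300) cum 830
⇒ x* = 9
y-coordinate, sorted with cumulative weight:
  y=1 (N8, w=300) cum 300
  y=3 (N7, w=110) cum 410
  y=4 (N1, w=60) cum 470  ← median
  y=5 (N6, w=120) cum 590
  y=8 (N3, w=45) cum 635
  y=9 (N5, w=60) cum 695
  y=10 (N2, w=45) cum 740
  y=10 (N4, w=90) cum 830
⇒ y* = 4

(9, 4)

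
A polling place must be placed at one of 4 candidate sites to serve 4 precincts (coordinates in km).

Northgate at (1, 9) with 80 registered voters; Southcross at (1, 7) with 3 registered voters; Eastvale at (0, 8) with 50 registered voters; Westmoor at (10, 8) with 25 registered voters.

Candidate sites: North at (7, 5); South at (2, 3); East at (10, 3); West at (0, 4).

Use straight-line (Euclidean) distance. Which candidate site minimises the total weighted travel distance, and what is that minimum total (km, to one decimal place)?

Total weighted distance at each candidate:
  North (7, 5): total = 1082.7
  South (2, 3): total = 1004.1
  East (10, 3): total = 1578.9
  West (0, 4): total = 886.7
Minimum is at West with total 886.7 km.

West, total 886.7 km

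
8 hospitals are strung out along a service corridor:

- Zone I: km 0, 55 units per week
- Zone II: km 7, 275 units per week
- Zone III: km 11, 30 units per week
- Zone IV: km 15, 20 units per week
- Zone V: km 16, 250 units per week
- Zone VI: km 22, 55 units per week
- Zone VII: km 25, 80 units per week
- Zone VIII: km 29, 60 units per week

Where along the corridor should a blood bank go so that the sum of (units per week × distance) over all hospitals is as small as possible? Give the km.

For a sum of weighted absolute distances on a line, the optimum is the weighted median (not the mean). Total weight W = 825; half-weight = 412.5.
Sort by position and accumulate weight:
  km 0 (Zone I, w=55) → cum 55
  km 7 (Zone II, w=275) → cum 330
  km 11 (Zone III, w=30) → cum 360
  km 15 (Zone IV, w=20) → cum 380
  km 16 (Zone V, w=250) → cum 630  ≥ 412.5 → median here
  km 22 (Zone VI, w=55) → cum 685
  km 25 (Zone VII, w=80) → cum 765
  km 29 (Zone VIII, w=60) → cum 825
Optimal location: km 16.

x = 16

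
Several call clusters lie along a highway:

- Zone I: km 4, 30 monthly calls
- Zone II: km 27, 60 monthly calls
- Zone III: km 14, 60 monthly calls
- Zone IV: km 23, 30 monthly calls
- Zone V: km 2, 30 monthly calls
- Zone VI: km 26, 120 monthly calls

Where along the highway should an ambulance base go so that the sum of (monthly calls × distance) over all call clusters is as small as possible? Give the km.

For a sum of weighted absolute distances on a line, the optimum is the weighted median (not the mean). Total weight W = 330; half-weight = 165.
Sort by position and accumulate weight:
  km 2 (Zone V, w=30) → cum 30
  km 4 (Zone I, w=30) → cum 60
  km 14 (Zone III, w=60) → cum 120
  km 23 (Zone IV, w=30) → cum 150
  km 26 (Zone VI, w=120) → cum 270  ≥ 165 → median here
  km 27 (Zone II, w=60) → cum 330
Optimal location: km 26.

x = 26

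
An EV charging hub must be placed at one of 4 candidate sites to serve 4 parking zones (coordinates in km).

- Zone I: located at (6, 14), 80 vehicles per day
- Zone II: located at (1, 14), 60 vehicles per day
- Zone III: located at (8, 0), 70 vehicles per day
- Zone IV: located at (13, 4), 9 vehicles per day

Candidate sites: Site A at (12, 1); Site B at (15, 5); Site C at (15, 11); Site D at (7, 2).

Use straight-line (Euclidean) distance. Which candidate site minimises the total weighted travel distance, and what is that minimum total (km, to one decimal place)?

Site D, total 1981.8 km

Total weighted distance at each candidate:
  Site A (12, 1): total = 2484.3
  Site B (15, 5): total = 2639.1
  Site C (15, 11): total = 2596.2
  Site D (7, 2): total = 1981.8
Minimum is at Site D with total 1981.8 km.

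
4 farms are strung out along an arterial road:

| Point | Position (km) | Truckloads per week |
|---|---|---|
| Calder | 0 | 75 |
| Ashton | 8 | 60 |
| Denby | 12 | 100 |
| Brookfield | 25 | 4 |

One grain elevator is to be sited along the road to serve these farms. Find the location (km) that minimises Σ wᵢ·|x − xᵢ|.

x = 8

For a sum of weighted absolute distances on a line, the optimum is the weighted median (not the mean). Total weight W = 239; half-weight = 119.5.
Sort by position and accumulate weight:
  km 0 (Calder, w=75) → cum 75
  km 8 (Ashton, w=60) → cum 135  ≥ 119.5 → median here
  km 12 (Denby, w=100) → cum 235
  km 25 (Brookfield, w=4) → cum 239
Optimal location: km 8.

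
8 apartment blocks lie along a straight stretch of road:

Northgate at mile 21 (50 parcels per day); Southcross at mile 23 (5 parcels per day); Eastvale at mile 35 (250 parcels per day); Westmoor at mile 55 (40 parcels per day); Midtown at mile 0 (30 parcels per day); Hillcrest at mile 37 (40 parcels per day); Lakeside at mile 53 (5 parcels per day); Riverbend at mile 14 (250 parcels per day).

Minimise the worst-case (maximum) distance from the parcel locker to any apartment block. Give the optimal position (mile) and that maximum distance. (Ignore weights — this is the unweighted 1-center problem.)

The 1-center on a line is the midpoint of the two extreme points: leftmost at 0, rightmost at 55.
Optimal location = (0 + 55)/2 = 27.5; maximum distance = (55 − 0)/2 = 27.5.

location 27.5, max distance 27.5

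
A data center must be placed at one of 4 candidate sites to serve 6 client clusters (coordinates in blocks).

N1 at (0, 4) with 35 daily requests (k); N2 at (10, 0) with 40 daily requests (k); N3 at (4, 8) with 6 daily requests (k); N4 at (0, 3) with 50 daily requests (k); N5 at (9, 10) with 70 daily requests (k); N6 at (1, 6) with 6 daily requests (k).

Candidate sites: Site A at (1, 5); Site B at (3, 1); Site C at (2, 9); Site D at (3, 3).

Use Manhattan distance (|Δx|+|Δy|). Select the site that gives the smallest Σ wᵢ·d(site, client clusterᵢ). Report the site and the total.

Site D, total 1666 blocks

Total weighted distance at each candidate:
  Site A (1, 5): total = 1732
  Site B (3, 1): total = 1920
  Site C (2, 9): total = 1927
  Site D (3, 3): total = 1666
Minimum is at Site D with total 1666 blocks.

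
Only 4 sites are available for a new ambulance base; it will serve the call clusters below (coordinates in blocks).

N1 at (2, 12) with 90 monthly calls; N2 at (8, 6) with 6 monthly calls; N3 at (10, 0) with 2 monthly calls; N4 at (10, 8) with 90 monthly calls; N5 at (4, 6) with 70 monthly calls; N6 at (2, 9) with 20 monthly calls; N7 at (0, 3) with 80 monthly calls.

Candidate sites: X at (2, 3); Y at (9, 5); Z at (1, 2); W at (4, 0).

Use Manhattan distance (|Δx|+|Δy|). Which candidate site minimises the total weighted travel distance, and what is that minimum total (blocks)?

Total weighted distance at each candidate:
  X (2, 3): total = 2686
  Y (9, 5): total = 3164
  Z (1, 2): total = 3238
  W (4, 0): total = 3792
Minimum is at X with total 2686 blocks.

X, total 2686 blocks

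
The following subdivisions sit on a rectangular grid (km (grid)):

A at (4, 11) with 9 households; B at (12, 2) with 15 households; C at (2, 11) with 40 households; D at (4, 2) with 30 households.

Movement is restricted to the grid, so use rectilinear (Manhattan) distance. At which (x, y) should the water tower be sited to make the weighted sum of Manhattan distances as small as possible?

Manhattan distance separates: Σwᵢ(|x−xᵢ|+|y−yᵢ|) = Σwᵢ|x−xᵢ| + Σwᵢ|y−yᵢ|, so x and y are optimised independently as 1-D weighted medians.
Total weight W = 94; half = 47.
x-coordinate, sorted with cumulative weight:
  x=2 (C, w=40) cum 40
  x=4 (A, w=9) cum 49  ← median
  x=4 (D, w=30) cum 79
  x=12 (B, w=15) cum 94
⇒ x* = 4
y-coordinate, sorted with cumulative weight:
  y=2 (B, w=15) cum 15
  y=2 (D, w=30) cum 45
  y=11 (A, w=9) cum 54  ← median
  y=11 (C, w=40) cum 94
⇒ y* = 11

(4, 11)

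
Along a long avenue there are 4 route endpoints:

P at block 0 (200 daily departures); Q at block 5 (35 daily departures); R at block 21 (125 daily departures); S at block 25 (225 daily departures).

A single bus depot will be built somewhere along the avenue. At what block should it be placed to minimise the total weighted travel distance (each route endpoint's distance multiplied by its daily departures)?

x = 21

For a sum of weighted absolute distances on a line, the optimum is the weighted median (not the mean). Total weight W = 585; half-weight = 292.5.
Sort by position and accumulate weight:
  block 0 (P, w=200) → cum 200
  block 5 (Q, w=35) → cum 235
  block 21 (R, w=125) → cum 360  ≥ 292.5 → median here
  block 25 (S, w=225) → cum 585
Optimal location: block 21.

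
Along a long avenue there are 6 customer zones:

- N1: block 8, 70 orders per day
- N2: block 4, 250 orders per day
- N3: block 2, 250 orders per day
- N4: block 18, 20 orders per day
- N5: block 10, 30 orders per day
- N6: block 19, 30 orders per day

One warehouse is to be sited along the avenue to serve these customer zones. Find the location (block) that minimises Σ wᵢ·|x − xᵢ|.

For a sum of weighted absolute distances on a line, the optimum is the weighted median (not the mean). Total weight W = 650; half-weight = 325.
Sort by position and accumulate weight:
  block 2 (N3, w=250) → cum 250
  block 4 (N2, w=250) → cum 500  ≥ 325 → median here
  block 8 (N1, w=70) → cum 570
  block 10 (N5, w=30) → cum 600
  block 18 (N4, w=20) → cum 620
  block 19 (N6, w=30) → cum 650
Optimal location: block 4.

x = 4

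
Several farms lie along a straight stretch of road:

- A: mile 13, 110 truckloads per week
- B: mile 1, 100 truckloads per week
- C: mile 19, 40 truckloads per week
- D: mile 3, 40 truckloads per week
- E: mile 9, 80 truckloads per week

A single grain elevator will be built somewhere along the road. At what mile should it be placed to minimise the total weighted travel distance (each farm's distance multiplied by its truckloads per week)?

x = 9

For a sum of weighted absolute distances on a line, the optimum is the weighted median (not the mean). Total weight W = 370; half-weight = 185.
Sort by position and accumulate weight:
  mile 1 (B, w=100) → cum 100
  mile 3 (D, w=40) → cum 140
  mile 9 (E, w=80) → cum 220  ≥ 185 → median here
  mile 13 (A, w=110) → cum 330
  mile 19 (C, w=40) → cum 370
Optimal location: mile 9.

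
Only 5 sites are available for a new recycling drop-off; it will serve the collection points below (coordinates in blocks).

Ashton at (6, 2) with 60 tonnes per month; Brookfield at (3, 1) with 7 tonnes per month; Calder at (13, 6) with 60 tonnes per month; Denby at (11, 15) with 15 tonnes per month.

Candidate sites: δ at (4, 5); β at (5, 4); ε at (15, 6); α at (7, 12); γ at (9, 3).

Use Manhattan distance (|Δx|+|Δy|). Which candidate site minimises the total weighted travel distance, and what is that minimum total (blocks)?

γ, total 926 blocks

Total weighted distance at each candidate:
  δ (4, 5): total = 1190
  β (5, 4): total = 1070
  ε (15, 6): total = 1214
  α (7, 12): total = 1590
  γ (9, 3): total = 926
Minimum is at γ with total 926 blocks.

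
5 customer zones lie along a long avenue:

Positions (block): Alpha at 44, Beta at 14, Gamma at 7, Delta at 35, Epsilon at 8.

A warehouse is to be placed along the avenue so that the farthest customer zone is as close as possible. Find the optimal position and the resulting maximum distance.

The 1-center on a line is the midpoint of the two extreme points: leftmost at 7, rightmost at 44.
Optimal location = (7 + 44)/2 = 25.5; maximum distance = (44 − 7)/2 = 18.5.

location 25.5, max distance 18.5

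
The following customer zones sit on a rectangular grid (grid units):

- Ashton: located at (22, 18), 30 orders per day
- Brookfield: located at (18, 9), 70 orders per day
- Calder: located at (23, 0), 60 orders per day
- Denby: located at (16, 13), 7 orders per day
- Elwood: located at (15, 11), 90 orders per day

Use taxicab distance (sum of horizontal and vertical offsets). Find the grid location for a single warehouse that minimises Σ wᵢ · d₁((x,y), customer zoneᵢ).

Manhattan distance separates: Σwᵢ(|x−xᵢ|+|y−yᵢ|) = Σwᵢ|x−xᵢ| + Σwᵢ|y−yᵢ|, so x and y are optimised independently as 1-D weighted medians.
Total weight W = 257; half = 128.5.
x-coordinate, sorted with cumulative weight:
  x=15 (Elwood, w=90) cum 90
  x=16 (Denby, w=7) cum 97
  x=18 (Brookfield, w=70) cum 167  ← median
  x=22 (Ashton, w=30) cum 197
  x=23 (Calder, w=60) cum 257
⇒ x* = 18
y-coordinate, sorted with cumulative weight:
  y=0 (Calder, w=60) cum 60
  y=9 (Brookfield, w=70) cum 130  ← median
  y=11 (Elwood, w=90) cum 220
  y=13 (Denby, w=7) cum 227
  y=18 (Ashton, w=30) cum 257
⇒ y* = 9

(18, 9)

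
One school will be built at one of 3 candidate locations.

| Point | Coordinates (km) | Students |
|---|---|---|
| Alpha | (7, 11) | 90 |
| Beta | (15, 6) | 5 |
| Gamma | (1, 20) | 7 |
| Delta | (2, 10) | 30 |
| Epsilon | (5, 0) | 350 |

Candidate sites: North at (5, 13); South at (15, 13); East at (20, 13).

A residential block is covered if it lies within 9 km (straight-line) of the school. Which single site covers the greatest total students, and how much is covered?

Coverage radius r = 9 km; a point is covered iff (Δx)²+(Δy)² ≤ 9² = 81.
  North (5, 13): covers {Alpha, Gamma, Delta} → 127
  South (15, 13): covers {Alpha, Beta} → 95
  East (20, 13): covers {Beta} → 5
Maximum coverage at North: 127 students.

North, covering 127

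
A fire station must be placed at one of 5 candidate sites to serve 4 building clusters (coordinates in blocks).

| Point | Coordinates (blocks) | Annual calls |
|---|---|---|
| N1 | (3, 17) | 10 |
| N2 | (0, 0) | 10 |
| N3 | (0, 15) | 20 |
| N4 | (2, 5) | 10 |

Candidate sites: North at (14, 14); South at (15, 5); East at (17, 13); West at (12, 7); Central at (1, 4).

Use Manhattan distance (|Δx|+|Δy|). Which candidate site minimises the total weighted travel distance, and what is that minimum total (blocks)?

Central, total 460 blocks

Total weighted distance at each candidate:
  North (14, 14): total = 930
  South (15, 5): total = 1070
  East (17, 13): total = 1090
  West (12, 7): total = 900
  Central (1, 4): total = 460
Minimum is at Central with total 460 blocks.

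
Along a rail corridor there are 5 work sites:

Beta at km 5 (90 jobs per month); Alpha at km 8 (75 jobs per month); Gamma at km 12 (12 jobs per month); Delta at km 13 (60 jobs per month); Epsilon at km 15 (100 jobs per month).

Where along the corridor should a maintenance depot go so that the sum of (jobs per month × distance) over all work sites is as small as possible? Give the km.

For a sum of weighted absolute distances on a line, the optimum is the weighted median (not the mean). Total weight W = 337; half-weight = 168.5.
Sort by position and accumulate weight:
  km 5 (Beta, w=90) → cum 90
  km 8 (Alpha, w=75) → cum 165
  km 12 (Gamma, w=12) → cum 177  ≥ 168.5 → median here
  km 13 (Delta, w=60) → cum 237
  km 15 (Epsilon, w=100) → cum 337
Optimal location: km 12.

x = 12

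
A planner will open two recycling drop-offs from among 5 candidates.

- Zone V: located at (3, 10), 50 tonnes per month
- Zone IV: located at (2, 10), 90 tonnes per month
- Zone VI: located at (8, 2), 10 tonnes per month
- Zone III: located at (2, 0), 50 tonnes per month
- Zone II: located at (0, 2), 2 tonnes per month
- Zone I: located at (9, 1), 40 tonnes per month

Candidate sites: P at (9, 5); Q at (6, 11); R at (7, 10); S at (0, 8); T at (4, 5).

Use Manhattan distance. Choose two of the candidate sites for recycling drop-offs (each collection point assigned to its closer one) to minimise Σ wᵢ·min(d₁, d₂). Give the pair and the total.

{P, S}, total 1322

Evaluate every pair (each demand assigned to the nearer of the two):
  {P, S}: total = 1322
  {S, T}: total = 1402
  {Q, T}: total = 1444
  {R, T}: total = 1444
  {P, Q}: total = 1474
  {P, R}: total = 1474
  {P, T}: total = 1494
  {R, S}: total = 1602
  {Q, S}: total = 1702
  {Q, R}: total = 1960
Best pair: {P, S} with total 1322.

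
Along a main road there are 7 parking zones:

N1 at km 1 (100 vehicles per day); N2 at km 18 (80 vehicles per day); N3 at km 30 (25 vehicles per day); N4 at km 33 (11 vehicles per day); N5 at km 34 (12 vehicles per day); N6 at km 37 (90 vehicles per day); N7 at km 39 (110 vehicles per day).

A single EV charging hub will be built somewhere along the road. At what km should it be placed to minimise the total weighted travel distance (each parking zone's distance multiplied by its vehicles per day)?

For a sum of weighted absolute distances on a line, the optimum is the weighted median (not the mean). Total weight W = 428; half-weight = 214.
Sort by position and accumulate weight:
  km 1 (N1, w=100) → cum 100
  km 18 (N2, w=80) → cum 180
  km 30 (N3, w=25) → cum 205
  km 33 (N4, w=11) → cum 216  ≥ 214 → median here
  km 34 (N5, w=12) → cum 228
  km 37 (N6, w=90) → cum 318
  km 39 (N7, w=110) → cum 428
Optimal location: km 33.

x = 33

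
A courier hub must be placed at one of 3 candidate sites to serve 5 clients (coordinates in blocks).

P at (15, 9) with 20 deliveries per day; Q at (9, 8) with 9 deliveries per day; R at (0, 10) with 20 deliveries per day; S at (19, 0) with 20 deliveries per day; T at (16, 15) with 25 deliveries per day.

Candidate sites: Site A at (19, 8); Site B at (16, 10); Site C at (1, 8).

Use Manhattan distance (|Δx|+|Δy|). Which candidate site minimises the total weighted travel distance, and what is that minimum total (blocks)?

Site B, total 826 blocks

Total weighted distance at each candidate:
  Site A (19, 8): total = 1020
  Site B (16, 10): total = 826
  Site C (1, 8): total = 1502
Minimum is at Site B with total 826 blocks.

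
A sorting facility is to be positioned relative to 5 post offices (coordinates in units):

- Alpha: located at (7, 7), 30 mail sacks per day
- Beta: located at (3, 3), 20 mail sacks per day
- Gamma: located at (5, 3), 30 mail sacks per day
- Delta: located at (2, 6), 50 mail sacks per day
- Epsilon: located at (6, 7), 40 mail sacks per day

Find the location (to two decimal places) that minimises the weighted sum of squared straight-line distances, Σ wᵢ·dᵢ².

The minimiser of Σwᵢ‖p−pᵢ‖² is the weighted centroid p* = (Σwᵢpᵢ)/(Σwᵢ).
Σwᵢ = 170.
Σwᵢxᵢ = 30·7 + 20·3 + 30·5 + 50·2 + 40·6 = 760.
Σwᵢyᵢ = 30·7 + 20·3 + 30·3 + 50·6 + 40·7 = 940.
x* = 760/170 = 4.47, y* = 940/170 = 5.53.

(4.47, 5.53)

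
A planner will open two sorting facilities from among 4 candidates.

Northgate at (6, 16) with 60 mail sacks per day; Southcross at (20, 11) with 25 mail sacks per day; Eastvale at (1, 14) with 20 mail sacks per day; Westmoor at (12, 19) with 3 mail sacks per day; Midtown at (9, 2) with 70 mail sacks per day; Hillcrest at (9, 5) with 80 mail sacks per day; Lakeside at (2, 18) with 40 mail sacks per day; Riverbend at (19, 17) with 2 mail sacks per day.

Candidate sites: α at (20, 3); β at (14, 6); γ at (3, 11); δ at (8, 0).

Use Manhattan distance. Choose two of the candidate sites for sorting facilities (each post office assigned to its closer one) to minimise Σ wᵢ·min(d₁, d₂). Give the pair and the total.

{γ, δ}, total 2110

Evaluate every pair (each demand assigned to the nearer of the two):
  {γ, δ}: total = 2110
  {β, γ}: total = 2362
  {α, γ}: total = 2981
  {α, δ}: total = 3449
  {β, δ}: total = 3502
  {α, β}: total = 3845
Best pair: {γ, δ} with total 2110.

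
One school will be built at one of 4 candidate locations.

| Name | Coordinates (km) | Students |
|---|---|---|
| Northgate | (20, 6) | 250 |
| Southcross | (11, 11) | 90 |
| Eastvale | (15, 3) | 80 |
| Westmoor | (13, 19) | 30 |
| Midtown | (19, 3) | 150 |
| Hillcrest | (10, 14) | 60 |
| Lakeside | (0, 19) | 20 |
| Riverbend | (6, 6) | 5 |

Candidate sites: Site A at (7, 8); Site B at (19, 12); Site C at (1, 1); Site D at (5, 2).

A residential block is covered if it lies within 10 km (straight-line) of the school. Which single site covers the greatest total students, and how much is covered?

Site B, covering 660

Coverage radius r = 10 km; a point is covered iff (Δx)²+(Δy)² ≤ 10² = 100.
  Site A (7, 8): covers {Southcross, Eastvale, Hillcrest, Riverbend} → 235
  Site B (19, 12): covers {Northgate, Southcross, Eastvale, Westmoor, Midtown, Hillcrest} → 660
  Site C (1, 1): covers {Riverbend} → 5
  Site D (5, 2): covers {Riverbend} → 5
Maximum coverage at Site B: 660 students.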